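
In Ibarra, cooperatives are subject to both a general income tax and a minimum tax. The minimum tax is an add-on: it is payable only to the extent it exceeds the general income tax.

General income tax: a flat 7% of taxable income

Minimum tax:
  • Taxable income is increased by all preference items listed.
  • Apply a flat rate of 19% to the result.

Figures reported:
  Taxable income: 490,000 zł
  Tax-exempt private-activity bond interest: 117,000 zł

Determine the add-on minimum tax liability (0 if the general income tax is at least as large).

General income tax:
  490,000 zł × 7% = 34,300 zł

Minimum tax:
  Adjusted income: 490,000 zł + 117,000 zł = 607,000 zł
  607,000 zł × 19% = 115,330 zł

Excess of minimum tax over general income tax: 115,330 zł − 34,300 zł = 81,030 zł.

81,030 zł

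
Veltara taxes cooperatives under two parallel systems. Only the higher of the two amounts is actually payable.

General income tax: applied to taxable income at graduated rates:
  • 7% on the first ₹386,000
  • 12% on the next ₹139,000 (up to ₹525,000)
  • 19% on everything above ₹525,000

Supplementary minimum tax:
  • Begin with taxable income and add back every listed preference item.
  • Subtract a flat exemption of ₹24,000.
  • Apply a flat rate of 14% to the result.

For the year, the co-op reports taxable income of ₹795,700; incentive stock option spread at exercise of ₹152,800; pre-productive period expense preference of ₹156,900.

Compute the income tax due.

General income tax:
  ₹386,000 × 7% = ₹27,020
  ₹139,000 × 12% = ₹16,680
  ₹270,700 × 19% = ₹51,433
  → ₹95,133

Supplementary minimum tax:
  Adjusted income: ₹795,700 + ₹152,800 + ₹156,900 = ₹1,105,400
  Less exemption ₹24,000 → base ₹1,081,400
  ₹1,081,400 × 14% = ₹151,396

₹151,396 > ₹95,133, so the supplementary minimum tax is the binding amount.

₹151,396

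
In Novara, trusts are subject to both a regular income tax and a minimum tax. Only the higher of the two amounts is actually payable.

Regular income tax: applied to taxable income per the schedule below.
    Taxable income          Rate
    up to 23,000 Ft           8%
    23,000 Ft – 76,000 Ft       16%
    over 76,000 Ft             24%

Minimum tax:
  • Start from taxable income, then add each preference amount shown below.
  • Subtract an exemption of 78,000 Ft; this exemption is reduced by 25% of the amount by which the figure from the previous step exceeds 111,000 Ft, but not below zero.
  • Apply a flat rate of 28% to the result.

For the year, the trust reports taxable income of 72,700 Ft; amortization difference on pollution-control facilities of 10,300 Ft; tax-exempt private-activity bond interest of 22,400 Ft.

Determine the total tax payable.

9,792 Ft

Regular income tax:
  23,000 Ft × 8% = 1,840 Ft
  49,700 Ft × 16% = 7,952 Ft
  → 9,792 Ft

Minimum tax:
  Adjusted income: 72,700 Ft + 10,300 Ft + 22,400 Ft = 105,400 Ft
  Exemption: 105,400 Ft ≤ 111,000 Ft, so full 78,000 Ft applies
  Base: 105,400 Ft − 78,000 Ft = 27,400 Ft
  27,400 Ft × 28% = 7,672 Ft

9,792 Ft > 7,672 Ft, so the regular income tax governs.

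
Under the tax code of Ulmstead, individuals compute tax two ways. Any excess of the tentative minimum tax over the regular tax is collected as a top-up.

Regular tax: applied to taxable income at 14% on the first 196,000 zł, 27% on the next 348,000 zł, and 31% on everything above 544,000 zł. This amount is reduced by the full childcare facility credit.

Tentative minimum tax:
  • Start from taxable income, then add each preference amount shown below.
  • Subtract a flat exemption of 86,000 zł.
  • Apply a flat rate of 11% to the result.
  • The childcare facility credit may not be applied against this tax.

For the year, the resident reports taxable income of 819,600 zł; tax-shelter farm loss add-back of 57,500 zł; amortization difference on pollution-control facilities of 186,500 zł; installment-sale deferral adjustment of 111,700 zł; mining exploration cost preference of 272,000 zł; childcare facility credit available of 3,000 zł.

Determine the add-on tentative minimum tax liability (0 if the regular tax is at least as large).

0 zł

Tentative minimum tax:
  Adjusted income: 819,600 zł + 57,500 zł + 186,500 zł + 111,700 zł + 272,000 zł = 1,447,300 zł
  Less exemption 86,000 zł → base 1,361,300 zł
  1,361,300 zł × 11% = 149,743 zł

Regular tax:
  196,000 zł × 14% = 27,440 zł
  348,000 zł × 27% = 93,960 zł
  275,600 zł × 31% = 85,436 zł
  → 206,836 zł
  Less childcare facility credit 3,000 zł → 203,836 zł

149,743 zł ≤ 203,836 zł, so no add-on is due.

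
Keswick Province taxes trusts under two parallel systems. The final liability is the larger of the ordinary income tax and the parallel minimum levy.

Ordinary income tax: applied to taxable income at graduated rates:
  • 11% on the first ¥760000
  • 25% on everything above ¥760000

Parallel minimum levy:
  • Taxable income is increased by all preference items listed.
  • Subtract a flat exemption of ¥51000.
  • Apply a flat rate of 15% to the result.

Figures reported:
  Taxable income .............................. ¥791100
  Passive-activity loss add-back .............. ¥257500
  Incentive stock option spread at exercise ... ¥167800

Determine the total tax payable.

Parallel minimum levy:
  Adjusted income: ¥791100 + ¥257500 + ¥167800 = ¥1216400
  Less exemption ¥51000 → base ¥1165400
  ¥1165400 × 15% = ¥174810

Ordinary income tax:
  ¥760000 × 11% = ¥83600
  ¥31100 × 25% = ¥7775
  → ¥91375

¥174810 > ¥91375, so the parallel minimum levy is the binding amount.

¥174810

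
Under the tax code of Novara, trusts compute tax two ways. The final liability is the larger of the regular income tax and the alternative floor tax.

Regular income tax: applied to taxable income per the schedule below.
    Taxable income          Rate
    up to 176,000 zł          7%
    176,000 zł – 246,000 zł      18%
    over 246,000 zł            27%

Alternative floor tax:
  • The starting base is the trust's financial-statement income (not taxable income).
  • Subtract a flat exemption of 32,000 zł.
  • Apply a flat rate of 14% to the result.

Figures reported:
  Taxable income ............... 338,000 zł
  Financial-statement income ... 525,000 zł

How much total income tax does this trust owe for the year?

Alternative floor tax:
  Base (financial-statement income): 525,000 zł
  Less exemption 32,000 zł → base 493,000 zł
  493,000 zł × 14% = 69,020 zł

Regular income tax:
  176,000 zł × 7% = 12,320 zł
  70,000 zł × 18% = 12,600 zł
  92,000 zł × 27% = 24,840 zł
  → 49,760 zł

69,020 zł > 49,760 zł, so the alternative floor tax is the binding amount.

69,020 zł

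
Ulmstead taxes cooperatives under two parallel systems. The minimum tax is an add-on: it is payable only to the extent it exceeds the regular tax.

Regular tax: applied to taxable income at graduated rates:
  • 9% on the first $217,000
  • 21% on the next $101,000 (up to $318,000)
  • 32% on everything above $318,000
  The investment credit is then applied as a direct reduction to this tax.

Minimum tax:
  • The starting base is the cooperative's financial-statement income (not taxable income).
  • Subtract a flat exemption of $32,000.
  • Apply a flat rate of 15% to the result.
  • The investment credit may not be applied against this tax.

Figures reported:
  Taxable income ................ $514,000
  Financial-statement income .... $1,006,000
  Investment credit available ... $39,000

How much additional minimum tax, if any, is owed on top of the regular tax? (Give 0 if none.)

Minimum tax:
  Base (financial-statement income): $1,006,000
  Less exemption $32,000 → base $974,000
  $974,000 × 15% = $146,100

Regular tax:
  $217,000 × 9% = $19,530
  $101,000 × 21% = $21,210
  $196,000 × 32% = $62,720
  → $103,460
  Less investment credit $39,000 → $64,460

Excess of minimum tax over regular tax: $146,100 − $64,460 = $81,640.

$81,640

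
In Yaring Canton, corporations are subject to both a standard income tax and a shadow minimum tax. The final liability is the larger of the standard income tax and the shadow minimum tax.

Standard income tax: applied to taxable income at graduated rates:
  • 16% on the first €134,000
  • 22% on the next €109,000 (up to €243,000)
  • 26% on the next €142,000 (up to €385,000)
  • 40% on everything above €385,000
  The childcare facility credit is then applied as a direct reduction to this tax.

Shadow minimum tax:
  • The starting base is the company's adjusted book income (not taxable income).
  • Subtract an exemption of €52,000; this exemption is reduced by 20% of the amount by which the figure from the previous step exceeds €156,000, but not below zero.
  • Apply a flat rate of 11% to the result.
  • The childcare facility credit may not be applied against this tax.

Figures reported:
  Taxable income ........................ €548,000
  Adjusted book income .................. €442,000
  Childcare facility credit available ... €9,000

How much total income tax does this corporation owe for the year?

Shadow minimum tax:
  Base (adjusted book income): €442,000
  Exemption: 20% × (€442,000 − €156,000) = €57,200 ≥ €52,000, so the exemption is fully phased out
  Base: €442,000 − €0 = €442,000
  €442,000 × 11% = €48,620

Standard income tax:
  €134,000 × 16% = €21,440
  €109,000 × 22% = €23,980
  €142,000 × 26% = €36,920
  €163,000 × 40% = €65,200
  → €147,540
  Less childcare facility credit €9,000 → €138,540

€138,540 > €48,620, so the standard income tax governs.

€138,540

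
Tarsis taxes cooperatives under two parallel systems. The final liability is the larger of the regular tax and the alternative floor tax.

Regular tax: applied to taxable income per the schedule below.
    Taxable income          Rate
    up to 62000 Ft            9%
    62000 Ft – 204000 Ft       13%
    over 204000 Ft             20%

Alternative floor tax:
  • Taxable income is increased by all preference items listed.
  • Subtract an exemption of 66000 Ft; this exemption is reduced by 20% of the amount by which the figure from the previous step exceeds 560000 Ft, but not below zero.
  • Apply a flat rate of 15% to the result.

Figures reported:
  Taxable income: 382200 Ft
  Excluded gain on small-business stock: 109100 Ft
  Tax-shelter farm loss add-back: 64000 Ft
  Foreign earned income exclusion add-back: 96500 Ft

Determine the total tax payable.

Regular tax:
  62000 Ft × 9% = 5580 Ft
  142000 Ft × 13% = 18460 Ft
  178200 Ft × 20% = 35640 Ft
  → 59680 Ft

Alternative floor tax:
  Adjusted income: 382200 Ft + 109100 Ft + 64000 Ft + 96500 Ft = 651800 Ft
  Exemption: 66000 Ft − 20% × (651800 Ft − 560000 Ft) = 66000 Ft − 18360 Ft = 47640 Ft
  Base: 651800 Ft − 47640 Ft = 604160 Ft
  604160 Ft × 15% = 90624 Ft

90624 Ft > 59680 Ft, so the alternative floor tax is the binding amount.

90624 Ft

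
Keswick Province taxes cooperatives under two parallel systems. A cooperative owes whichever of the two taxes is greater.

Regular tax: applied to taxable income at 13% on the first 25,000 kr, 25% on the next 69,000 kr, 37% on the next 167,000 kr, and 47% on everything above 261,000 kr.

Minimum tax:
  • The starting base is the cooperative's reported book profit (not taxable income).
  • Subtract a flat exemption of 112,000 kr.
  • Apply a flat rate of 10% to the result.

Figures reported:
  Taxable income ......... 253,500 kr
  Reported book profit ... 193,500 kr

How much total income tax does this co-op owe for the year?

79,515 kr

Minimum tax:
  Base (reported book profit): 193,500 kr
  Less exemption 112,000 kr → base 81,500 kr
  81,500 kr × 10% = 8,150 kr

Regular tax:
  25,000 kr × 13% = 3,250 kr
  69,000 kr × 25% = 17,250 kr
  159,500 kr × 37% = 59,015 kr
  → 79,515 kr

79,515 kr > 8,150 kr, so the regular tax governs.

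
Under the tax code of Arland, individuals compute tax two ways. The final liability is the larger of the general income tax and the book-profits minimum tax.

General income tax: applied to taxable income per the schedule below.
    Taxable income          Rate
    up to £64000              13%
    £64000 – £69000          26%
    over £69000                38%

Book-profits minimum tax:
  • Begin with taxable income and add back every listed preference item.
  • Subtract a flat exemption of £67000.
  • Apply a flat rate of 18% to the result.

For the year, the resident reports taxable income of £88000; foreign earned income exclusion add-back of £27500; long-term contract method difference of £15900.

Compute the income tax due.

General income tax:
  £64000 × 13% = £8320
  £5000 × 26% = £1300
  £19000 × 38% = £7220
  → £16840

Book-profits minimum tax:
  Adjusted income: £88000 + £27500 + £15900 = £131400
  Less exemption £67000 → base £64400
  £64400 × 18% = £11592

£16840 > £11592, so the general income tax governs.

£16840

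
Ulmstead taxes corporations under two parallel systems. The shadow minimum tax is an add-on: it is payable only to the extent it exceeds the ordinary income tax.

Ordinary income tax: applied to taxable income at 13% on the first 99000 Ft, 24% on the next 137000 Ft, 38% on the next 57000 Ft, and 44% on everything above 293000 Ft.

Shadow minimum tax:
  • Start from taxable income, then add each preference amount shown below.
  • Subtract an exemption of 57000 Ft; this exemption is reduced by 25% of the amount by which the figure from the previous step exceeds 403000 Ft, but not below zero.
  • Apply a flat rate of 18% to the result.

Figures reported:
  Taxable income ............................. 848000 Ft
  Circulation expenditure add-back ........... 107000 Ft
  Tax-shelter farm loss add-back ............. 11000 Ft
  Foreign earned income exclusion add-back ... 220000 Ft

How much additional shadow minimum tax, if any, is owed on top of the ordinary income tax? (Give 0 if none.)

0 Ft

Shadow minimum tax:
  Adjusted income: 848000 Ft + 107000 Ft + 11000 Ft + 220000 Ft = 1186000 Ft
  Exemption: 25% × (1186000 Ft − 403000 Ft) = 195750 Ft ≥ 57000 Ft, so the exemption is fully phased out
  Base: 1186000 Ft − 0 Ft = 1186000 Ft
  1186000 Ft × 18% = 213480 Ft

Ordinary income tax:
  99000 Ft × 13% = 12870 Ft
  137000 Ft × 24% = 32880 Ft
  57000 Ft × 38% = 21660 Ft
  555000 Ft × 44% = 244200 Ft
  → 311610 Ft

213480 Ft ≤ 311610 Ft, so no add-on is due.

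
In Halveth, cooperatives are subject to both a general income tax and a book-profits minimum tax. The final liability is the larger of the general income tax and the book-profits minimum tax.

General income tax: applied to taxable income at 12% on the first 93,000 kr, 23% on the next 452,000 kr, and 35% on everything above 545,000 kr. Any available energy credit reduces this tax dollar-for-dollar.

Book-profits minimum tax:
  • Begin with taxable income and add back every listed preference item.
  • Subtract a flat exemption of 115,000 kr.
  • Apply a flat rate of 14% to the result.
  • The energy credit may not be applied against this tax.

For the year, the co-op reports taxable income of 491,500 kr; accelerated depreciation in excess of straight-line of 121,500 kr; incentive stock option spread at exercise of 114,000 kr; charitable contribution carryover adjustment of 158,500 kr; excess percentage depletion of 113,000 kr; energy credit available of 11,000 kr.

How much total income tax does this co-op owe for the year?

123,690 kr

Book-profits minimum tax:
  Adjusted income: 491,500 kr + 121,500 kr + 114,000 kr + 158,500 kr + 113,000 kr = 998,500 kr
  Less exemption 115,000 kr → base 883,500 kr
  883,500 kr × 14% = 123,690 kr

General income tax:
  93,000 kr × 12% = 11,160 kr
  398,500 kr × 23% = 91,655 kr
  → 102,815 kr
  Less energy credit 11,000 kr → 91,815 kr

123,690 kr > 91,815 kr, so the book-profits minimum tax is the binding amount.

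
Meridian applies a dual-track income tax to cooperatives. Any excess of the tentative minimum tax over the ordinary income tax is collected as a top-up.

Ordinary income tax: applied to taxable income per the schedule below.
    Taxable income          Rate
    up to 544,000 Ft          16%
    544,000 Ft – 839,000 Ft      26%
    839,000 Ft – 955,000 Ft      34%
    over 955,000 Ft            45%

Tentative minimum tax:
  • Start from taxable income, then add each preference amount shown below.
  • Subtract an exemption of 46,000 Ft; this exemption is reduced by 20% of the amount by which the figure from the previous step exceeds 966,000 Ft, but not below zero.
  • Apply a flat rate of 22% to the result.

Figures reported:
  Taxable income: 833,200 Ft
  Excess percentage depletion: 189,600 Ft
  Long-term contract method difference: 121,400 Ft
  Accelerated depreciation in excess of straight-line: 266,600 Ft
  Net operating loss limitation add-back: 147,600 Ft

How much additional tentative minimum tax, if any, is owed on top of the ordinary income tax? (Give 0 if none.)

Tentative minimum tax:
  Adjusted income: 833,200 Ft + 189,600 Ft + 121,400 Ft + 266,600 Ft + 147,600 Ft = 1,558,400 Ft
  Exemption: 20% × (1,558,400 Ft − 966,000 Ft) = 118,480 Ft ≥ 46,000 Ft, so the exemption is fully phased out
  Base: 1,558,400 Ft − 0 Ft = 1,558,400 Ft
  1,558,400 Ft × 22% = 342,848 Ft

Ordinary income tax:
  544,000 Ft × 16% = 87,040 Ft
  289,200 Ft × 26% = 75,192 Ft
  → 162,232 Ft

Excess of tentative minimum tax over ordinary income tax: 342,848 Ft − 162,232 Ft = 180,616 Ft.

180,616 Ft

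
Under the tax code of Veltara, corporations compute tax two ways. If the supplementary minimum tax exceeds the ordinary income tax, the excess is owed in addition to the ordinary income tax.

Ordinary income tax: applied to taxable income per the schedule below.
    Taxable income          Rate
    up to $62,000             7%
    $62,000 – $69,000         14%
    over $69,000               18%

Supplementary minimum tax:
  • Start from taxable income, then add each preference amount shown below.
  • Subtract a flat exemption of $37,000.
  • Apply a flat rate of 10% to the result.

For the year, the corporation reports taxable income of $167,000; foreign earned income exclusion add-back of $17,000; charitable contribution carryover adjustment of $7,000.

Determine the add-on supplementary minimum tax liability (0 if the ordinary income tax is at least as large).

Ordinary income tax:
  $62,000 × 7% = $4,340
  $7,000 × 14% = $980
  $98,000 × 18% = $17,640
  → $22,960

Supplementary minimum tax:
  Adjusted income: $167,000 + $17,000 + $7,000 = $191,000
  Less exemption $37,000 → base $154,000
  $154,000 × 10% = $15,400

$15,400 ≤ $22,960, so no add-on is due.

$0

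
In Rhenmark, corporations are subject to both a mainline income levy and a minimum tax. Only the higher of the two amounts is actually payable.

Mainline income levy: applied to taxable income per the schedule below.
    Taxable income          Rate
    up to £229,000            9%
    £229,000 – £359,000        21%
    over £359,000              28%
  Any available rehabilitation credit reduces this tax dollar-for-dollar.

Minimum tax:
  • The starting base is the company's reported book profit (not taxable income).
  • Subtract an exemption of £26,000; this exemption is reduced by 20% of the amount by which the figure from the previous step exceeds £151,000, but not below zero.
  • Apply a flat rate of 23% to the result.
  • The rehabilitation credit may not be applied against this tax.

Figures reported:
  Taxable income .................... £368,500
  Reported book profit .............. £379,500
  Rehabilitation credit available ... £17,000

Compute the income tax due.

Minimum tax:
  Base (reported book profit): £379,500
  Exemption: 20% × (£379,500 − £151,000) = £45,700 ≥ £26,000, so the exemption is fully phased out
  Base: £379,500 − £0 = £379,500
  £379,500 × 23% = £87,285

Mainline income levy:
  £229,000 × 9% = £20,610
  £130,000 × 21% = £27,300
  £9,500 × 28% = £2,660
  → £50,570
  Less rehabilitation credit £17,000 → £33,570

£87,285 > £33,570, so the minimum tax is the binding amount.

£87,285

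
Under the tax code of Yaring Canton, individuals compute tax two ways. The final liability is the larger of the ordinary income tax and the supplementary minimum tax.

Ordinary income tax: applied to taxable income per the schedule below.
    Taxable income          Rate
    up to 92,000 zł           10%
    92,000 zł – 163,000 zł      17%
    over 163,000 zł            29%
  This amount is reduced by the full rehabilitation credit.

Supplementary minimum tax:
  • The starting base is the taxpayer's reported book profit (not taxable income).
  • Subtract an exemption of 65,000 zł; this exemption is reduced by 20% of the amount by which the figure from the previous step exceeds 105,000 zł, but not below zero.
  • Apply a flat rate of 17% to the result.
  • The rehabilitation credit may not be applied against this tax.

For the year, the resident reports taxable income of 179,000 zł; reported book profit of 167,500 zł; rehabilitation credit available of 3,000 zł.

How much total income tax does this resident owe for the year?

Ordinary income tax:
  92,000 zł × 10% = 9,200 zł
  71,000 zł × 17% = 12,070 zł
  16,000 zł × 29% = 4,640 zł
  → 25,910 zł
  Less rehabilitation credit 3,000 zł → 22,910 zł

Supplementary minimum tax:
  Base (reported book profit): 167,500 zł
  Exemption: 65,000 zł − 20% × (167,500 zł − 105,000 zł) = 65,000 zł − 12,500 zł = 52,500 zł
  Base: 167,500 zł − 52,500 zł = 115,000 zł
  115,000 zł × 17% = 19,550 zł

22,910 zł > 19,550 zł, so the ordinary income tax governs.

22,910 zł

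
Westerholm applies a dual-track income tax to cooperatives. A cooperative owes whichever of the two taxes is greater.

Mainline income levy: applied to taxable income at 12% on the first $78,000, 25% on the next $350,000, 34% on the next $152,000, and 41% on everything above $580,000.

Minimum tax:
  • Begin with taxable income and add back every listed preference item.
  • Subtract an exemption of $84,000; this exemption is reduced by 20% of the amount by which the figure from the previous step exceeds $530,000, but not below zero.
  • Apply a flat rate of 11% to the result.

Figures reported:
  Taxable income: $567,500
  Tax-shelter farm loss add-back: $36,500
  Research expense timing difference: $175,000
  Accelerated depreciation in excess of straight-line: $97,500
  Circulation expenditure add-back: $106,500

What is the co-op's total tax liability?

Mainline income levy:
  $78,000 × 12% = $9,360
  $350,000 × 25% = $87,500
  $139,500 × 34% = $47,430
  → $144,290

Minimum tax:
  Adjusted income: $567,500 + $36,500 + $175,000 + $97,500 + $106,500 = $983,000
  Exemption: 20% × ($983,000 − $530,000) = $90,600 ≥ $84,000, so the exemption is fully phased out
  Base: $983,000 − $0 = $983,000
  $983,000 × 11% = $108,130

$144,290 > $108,130, so the mainline income levy governs.

$144,290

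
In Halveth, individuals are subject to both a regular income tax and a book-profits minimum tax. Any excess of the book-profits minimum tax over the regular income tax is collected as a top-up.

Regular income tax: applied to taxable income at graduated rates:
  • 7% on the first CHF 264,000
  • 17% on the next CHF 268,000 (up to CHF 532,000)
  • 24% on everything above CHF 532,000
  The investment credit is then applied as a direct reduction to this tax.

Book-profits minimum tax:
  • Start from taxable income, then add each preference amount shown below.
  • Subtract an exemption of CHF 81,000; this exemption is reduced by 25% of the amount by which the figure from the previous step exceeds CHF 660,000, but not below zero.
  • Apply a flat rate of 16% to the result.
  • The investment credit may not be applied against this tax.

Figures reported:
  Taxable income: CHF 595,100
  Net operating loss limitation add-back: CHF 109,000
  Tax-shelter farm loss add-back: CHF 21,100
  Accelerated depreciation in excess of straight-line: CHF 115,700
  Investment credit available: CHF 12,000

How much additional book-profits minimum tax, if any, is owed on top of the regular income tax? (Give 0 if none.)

CHF 61,636

Regular income tax:
  CHF 264,000 × 7% = CHF 18,480
  CHF 268,000 × 17% = CHF 45,560
  CHF 63,100 × 24% = CHF 15,144
  → CHF 79,184
  Less investment credit CHF 12,000 → CHF 67,184

Book-profits minimum tax:
  Adjusted income: CHF 595,100 + CHF 109,000 + CHF 21,100 + CHF 115,700 = CHF 840,900
  Exemption: CHF 81,000 − 25% × (CHF 840,900 − CHF 660,000) = CHF 81,000 − CHF 45,225 = CHF 35,775
  Base: CHF 840,900 − CHF 35,775 = CHF 805,125
  CHF 805,125 × 16% = CHF 128,820

Excess of book-profits minimum tax over regular income tax: CHF 128,820 − CHF 67,184 = CHF 61,636.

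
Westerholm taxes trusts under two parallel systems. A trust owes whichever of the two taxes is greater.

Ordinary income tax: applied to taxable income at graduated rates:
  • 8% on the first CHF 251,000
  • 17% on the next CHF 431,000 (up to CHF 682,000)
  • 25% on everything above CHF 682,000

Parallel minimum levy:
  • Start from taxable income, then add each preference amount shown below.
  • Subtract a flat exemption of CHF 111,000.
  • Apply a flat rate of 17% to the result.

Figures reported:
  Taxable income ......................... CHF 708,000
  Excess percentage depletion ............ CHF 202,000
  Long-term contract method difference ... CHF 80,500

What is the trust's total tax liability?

Ordinary income tax:
  CHF 251,000 × 8% = CHF 20,080
  CHF 431,000 × 17% = CHF 73,270
  CHF 26,000 × 25% = CHF 6,500
  → CHF 99,850

Parallel minimum levy:
  Adjusted income: CHF 708,000 + CHF 202,000 + CHF 80,500 = CHF 990,500
  Less exemption CHF 111,000 → base CHF 879,500
  CHF 879,500 × 17% = CHF 149,515

CHF 149,515 > CHF 99,850, so the parallel minimum levy is the binding amount.

CHF 149,515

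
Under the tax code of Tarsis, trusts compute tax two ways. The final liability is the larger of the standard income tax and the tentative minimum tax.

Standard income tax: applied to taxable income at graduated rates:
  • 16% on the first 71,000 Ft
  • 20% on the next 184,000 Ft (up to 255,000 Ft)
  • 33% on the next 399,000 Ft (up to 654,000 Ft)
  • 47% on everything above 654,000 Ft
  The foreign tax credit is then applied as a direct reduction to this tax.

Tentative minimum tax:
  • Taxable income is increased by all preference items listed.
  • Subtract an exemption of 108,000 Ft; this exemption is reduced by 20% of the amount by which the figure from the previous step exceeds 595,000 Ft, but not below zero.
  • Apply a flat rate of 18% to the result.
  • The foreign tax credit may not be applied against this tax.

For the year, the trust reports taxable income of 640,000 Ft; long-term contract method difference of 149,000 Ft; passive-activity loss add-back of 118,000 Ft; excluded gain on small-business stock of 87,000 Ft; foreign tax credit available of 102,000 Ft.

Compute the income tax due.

Tentative minimum tax:
  Adjusted income: 640,000 Ft + 149,000 Ft + 118,000 Ft + 87,000 Ft = 994,000 Ft
  Exemption: 108,000 Ft − 20% × (994,000 Ft − 595,000 Ft) = 108,000 Ft − 79,800 Ft = 28,200 Ft
  Base: 994,000 Ft − 28,200 Ft = 965,800 Ft
  965,800 Ft × 18% = 173,844 Ft

Standard income tax:
  71,000 Ft × 16% = 11,360 Ft
  184,000 Ft × 20% = 36,800 Ft
  385,000 Ft × 33% = 127,050 Ft
  → 175,210 Ft
  Less foreign tax credit 102,000 Ft → 73,210 Ft

173,844 Ft > 73,210 Ft, so the tentative minimum tax is the binding amount.

173,844 Ft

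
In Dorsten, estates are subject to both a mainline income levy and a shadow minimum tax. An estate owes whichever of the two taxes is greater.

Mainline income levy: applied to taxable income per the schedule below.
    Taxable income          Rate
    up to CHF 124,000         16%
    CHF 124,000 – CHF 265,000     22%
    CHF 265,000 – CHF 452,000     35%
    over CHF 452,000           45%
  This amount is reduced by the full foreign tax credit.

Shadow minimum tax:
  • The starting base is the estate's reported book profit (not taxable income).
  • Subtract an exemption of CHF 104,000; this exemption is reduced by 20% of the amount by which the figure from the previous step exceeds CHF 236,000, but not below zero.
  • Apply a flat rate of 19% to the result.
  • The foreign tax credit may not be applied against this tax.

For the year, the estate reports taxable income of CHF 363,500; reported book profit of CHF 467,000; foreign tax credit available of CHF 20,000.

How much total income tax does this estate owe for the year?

CHF 77,748

Shadow minimum tax:
  Base (reported book profit): CHF 467,000
  Exemption: CHF 104,000 − 20% × (CHF 467,000 − CHF 236,000) = CHF 104,000 − CHF 46,200 = CHF 57,800
  Base: CHF 467,000 − CHF 57,800 = CHF 409,200
  CHF 409,200 × 19% = CHF 77,748

Mainline income levy:
  CHF 124,000 × 16% = CHF 19,840
  CHF 141,000 × 22% = CHF 31,020
  CHF 98,500 × 35% = CHF 34,475
  → CHF 85,335
  Less foreign tax credit CHF 20,000 → CHF 65,335

CHF 77,748 > CHF 65,335, so the shadow minimum tax is the binding amount.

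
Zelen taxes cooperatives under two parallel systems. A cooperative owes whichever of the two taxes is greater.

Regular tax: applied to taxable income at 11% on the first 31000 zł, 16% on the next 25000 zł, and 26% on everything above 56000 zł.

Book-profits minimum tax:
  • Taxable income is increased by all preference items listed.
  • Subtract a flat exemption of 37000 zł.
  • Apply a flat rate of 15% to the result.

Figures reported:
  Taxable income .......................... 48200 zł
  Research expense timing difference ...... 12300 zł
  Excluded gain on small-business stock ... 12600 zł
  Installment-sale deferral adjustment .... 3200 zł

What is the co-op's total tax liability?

6162 zł

Regular tax:
  31000 zł × 11% = 3410 zł
  17200 zł × 16% = 2752 zł
  → 6162 zł

Book-profits minimum tax:
  Adjusted income: 48200 zł + 12300 zł + 12600 zł + 3200 zł = 76300 zł
  Less exemption 37000 zł → base 39300 zł
  39300 zł × 15% = 5895 zł

6162 zł > 5895 zł, so the regular tax governs.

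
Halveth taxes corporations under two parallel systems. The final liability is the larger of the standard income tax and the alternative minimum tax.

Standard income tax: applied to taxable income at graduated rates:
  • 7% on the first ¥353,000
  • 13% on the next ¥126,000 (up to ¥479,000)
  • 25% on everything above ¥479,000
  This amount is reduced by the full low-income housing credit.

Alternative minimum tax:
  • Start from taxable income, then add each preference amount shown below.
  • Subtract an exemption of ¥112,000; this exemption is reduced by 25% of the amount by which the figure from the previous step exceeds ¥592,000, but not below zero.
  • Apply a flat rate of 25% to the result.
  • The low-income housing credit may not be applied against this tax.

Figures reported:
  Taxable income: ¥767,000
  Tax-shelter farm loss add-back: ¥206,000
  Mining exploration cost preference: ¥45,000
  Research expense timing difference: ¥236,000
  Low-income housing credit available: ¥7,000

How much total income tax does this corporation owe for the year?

Standard income tax:
  ¥353,000 × 7% = ¥24,710
  ¥126,000 × 13% = ¥16,380
  ¥288,000 × 25% = ¥72,000
  → ¥113,090
  Less low-income housing credit ¥7,000 → ¥106,090

Alternative minimum tax:
  Adjusted income: ¥767,000 + ¥206,000 + ¥45,000 + ¥236,000 = ¥1,254,000
  Exemption: 25% × (¥1,254,000 − ¥592,000) = ¥165,500 ≥ ¥112,000, so the exemption is fully phased out
  Base: ¥1,254,000 − ¥0 = ¥1,254,000
  ¥1,254,000 × 25% = ¥313,500

¥313,500 > ¥106,090, so the alternative minimum tax is the binding amount.

¥313,500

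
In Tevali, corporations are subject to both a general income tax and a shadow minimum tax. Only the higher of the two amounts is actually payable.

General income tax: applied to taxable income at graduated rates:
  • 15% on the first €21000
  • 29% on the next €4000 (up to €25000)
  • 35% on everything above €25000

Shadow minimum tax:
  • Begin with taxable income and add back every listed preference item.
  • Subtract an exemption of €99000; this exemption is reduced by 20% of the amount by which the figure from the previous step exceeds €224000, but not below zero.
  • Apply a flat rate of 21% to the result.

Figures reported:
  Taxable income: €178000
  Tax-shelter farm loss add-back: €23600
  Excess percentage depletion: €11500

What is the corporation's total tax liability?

Shadow minimum tax:
  Adjusted income: €178000 + €23600 + €11500 = €213100
  Exemption: €213100 ≤ €224000, so full €99000 applies
  Base: €213100 − €99000 = €114100
  €114100 × 21% = €23961

General income tax:
  €21000 × 15% = €3150
  €4000 × 29% = €1160
  €153000 × 35% = €53550
  → €57860

€57860 > €23961, so the general income tax governs.

€57860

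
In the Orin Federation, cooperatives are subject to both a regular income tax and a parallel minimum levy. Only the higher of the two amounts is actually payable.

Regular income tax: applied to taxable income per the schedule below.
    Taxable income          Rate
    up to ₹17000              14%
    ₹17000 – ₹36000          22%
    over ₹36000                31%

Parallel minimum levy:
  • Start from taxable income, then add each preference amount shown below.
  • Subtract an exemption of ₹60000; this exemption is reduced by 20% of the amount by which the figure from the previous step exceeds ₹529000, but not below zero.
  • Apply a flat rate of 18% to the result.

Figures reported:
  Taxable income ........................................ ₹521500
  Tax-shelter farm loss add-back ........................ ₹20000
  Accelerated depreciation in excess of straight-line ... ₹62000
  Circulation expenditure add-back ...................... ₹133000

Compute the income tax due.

₹157065

Parallel minimum levy:
  Adjusted income: ₹521500 + ₹20000 + ₹62000 + ₹133000 = ₹736500
  Exemption: ₹60000 − 20% × (₹736500 − ₹529000) = ₹60000 − ₹41500 = ₹18500
  Base: ₹736500 − ₹18500 = ₹718000
  ₹718000 × 18% = ₹129240

Regular income tax:
  ₹17000 × 14% = ₹2380
  ₹19000 × 22% = ₹4180
  ₹485500 × 31% = ₹150505
  → ₹157065

₹157065 > ₹129240, so the regular income tax governs.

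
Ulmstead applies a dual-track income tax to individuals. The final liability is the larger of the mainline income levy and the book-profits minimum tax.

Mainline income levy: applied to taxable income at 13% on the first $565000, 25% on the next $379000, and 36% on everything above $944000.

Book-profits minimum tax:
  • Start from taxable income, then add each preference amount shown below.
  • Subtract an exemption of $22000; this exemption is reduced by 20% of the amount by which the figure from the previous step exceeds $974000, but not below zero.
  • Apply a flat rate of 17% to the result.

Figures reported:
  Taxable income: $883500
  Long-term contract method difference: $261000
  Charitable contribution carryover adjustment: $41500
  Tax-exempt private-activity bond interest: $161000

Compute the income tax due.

$228990

Book-profits minimum tax:
  Adjusted income: $883500 + $261000 + $41500 + $161000 = $1347000
  Exemption: 20% × ($1347000 − $974000) = $74600 ≥ $22000, so the exemption is fully phased out
  Base: $1347000 − $0 = $1347000
  $1347000 × 17% = $228990

Mainline income levy:
  $565000 × 13% = $73450
  $318500 × 25% = $79625
  → $153075

$228990 > $153075, so the book-profits minimum tax is the binding amount.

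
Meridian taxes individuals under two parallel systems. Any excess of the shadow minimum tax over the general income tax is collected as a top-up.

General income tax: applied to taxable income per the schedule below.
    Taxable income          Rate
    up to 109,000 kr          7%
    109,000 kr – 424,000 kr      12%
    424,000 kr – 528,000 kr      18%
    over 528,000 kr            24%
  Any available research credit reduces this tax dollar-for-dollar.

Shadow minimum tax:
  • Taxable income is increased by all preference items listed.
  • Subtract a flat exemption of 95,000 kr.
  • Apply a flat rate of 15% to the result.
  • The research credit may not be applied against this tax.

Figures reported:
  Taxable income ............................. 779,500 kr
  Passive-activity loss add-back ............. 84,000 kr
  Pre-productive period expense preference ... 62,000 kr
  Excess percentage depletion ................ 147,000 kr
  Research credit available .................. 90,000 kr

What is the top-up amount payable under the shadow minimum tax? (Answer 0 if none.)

112,115 kr

Shadow minimum tax:
  Adjusted income: 779,500 kr + 84,000 kr + 62,000 kr + 147,000 kr = 1,072,500 kr
  Less exemption 95,000 kr → base 977,500 kr
  977,500 kr × 15% = 146,625 kr

General income tax:
  109,000 kr × 7% = 7,630 kr
  315,000 kr × 12% = 37,800 kr
  104,000 kr × 18% = 18,720 kr
  251,500 kr × 24% = 60,360 kr
  → 124,510 kr
  Less research credit 90,000 kr → 34,510 kr

Excess of shadow minimum tax over general income tax: 146,625 kr − 34,510 kr = 112,115 kr.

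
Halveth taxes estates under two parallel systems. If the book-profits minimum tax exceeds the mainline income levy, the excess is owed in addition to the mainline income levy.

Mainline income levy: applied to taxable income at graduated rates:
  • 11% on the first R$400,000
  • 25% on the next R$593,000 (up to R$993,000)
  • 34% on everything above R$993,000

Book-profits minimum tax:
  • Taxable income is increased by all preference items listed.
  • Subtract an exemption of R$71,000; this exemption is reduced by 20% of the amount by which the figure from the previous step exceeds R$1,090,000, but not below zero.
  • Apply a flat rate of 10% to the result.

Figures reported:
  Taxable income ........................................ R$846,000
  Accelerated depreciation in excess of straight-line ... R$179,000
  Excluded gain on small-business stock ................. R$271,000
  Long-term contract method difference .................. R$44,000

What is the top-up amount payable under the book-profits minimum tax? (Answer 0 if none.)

Book-profits minimum tax:
  Adjusted income: R$846,000 + R$179,000 + R$271,000 + R$44,000 = R$1,340,000
  Exemption: R$71,000 − 20% × (R$1,340,000 − R$1,090,000) = R$71,000 − R$50,000 = R$21,000
  Base: R$1,340,000 − R$21,000 = R$1,319,000
  R$1,319,000 × 10% = R$131,900

Mainline income levy:
  R$400,000 × 11% = R$44,000
  R$446,000 × 25% = R$111,500
  → R$155,500

R$131,900 ≤ R$155,500, so no add-on is due.

R$0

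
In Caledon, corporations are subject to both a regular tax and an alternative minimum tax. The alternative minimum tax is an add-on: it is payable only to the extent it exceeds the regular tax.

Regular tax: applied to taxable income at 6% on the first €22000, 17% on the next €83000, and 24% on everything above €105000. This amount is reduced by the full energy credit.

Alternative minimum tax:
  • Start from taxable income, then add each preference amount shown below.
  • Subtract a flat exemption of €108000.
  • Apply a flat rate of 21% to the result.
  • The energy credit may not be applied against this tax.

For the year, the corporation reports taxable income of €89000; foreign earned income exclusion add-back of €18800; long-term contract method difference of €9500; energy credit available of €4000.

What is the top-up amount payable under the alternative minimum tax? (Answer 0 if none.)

€0

Regular tax:
  €22000 × 6% = €1320
  €67000 × 17% = €11390
  → €12710
  Less energy credit €4000 → €8710

Alternative minimum tax:
  Adjusted income: €89000 + €18800 + €9500 = €117300
  Less exemption €108000 → base €9300
  €9300 × 21% = €1953

€1953 ≤ €8710, so no add-on is due.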